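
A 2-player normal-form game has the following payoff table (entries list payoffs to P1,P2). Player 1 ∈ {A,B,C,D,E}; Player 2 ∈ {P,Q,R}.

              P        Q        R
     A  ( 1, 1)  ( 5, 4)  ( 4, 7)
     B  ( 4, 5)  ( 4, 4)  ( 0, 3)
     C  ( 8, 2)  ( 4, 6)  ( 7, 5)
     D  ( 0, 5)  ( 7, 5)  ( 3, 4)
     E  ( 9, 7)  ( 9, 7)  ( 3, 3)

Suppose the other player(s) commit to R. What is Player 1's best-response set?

u_1(A vs R) = 4
u_1(B vs R) = 0
u_1(C vs R) = 7
u_1(D vs R) = 3
u_1(E vs R) = 3
max payoff 7 at {C}

P1 best: {C}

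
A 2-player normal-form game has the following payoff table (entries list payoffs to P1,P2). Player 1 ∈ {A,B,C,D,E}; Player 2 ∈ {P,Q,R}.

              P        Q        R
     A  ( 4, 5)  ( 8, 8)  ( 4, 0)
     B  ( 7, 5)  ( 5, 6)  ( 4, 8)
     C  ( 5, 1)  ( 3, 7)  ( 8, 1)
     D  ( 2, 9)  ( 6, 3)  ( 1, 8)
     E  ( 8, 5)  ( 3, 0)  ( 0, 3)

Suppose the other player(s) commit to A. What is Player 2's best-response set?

u_2(P vs A) = 5
u_2(Q vs A) = 8
u_2(R vs A) = 0
max payoff 8 at {Q}

P2 best: {Q}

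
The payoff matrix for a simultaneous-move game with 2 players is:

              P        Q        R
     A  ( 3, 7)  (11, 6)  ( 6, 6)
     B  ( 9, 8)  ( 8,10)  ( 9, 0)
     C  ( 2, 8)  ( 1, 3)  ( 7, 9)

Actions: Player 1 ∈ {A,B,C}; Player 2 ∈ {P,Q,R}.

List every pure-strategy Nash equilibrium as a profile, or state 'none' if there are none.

PSNE: ∅

(A,P): not NE [P1→B gives 9>3]
(A,Q): not NE [P2→P gives 7>6]
(A,R): not NE [P1→B gives 9>6; P2→P gives 7>6]
(B,P): not NE [P2→Q gives 10>8]
(B,Q): not NE [P1→A gives 11>8]
(B,R): not NE [P2→Q gives 10>0]
(C,P): not NE [P1→B gives 9>2; P2→R gives 9>8]
(C,Q): not NE [P1→A gives 11>1; P2→R gives 9>3]
(C,R): not NE [P1→B gives 9>7]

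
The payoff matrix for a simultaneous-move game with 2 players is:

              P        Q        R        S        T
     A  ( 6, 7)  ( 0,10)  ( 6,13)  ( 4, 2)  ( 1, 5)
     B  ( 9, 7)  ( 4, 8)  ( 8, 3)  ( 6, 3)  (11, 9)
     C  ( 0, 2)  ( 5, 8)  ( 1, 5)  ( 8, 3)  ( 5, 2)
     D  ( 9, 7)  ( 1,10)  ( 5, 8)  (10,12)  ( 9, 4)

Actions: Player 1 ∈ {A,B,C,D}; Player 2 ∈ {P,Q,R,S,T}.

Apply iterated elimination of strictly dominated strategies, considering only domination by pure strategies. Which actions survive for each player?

Remaining: P1:{B,C,D} P2:{Q,S,T}

P1 drop A (B beats it: P:9>6 Q:4>0 R:8>6 S:6>4 T:11>1)
P2 drop P (Q beats it: B:8>7 C:8>2 D:10>7)
P2 drop R (Q beats it: B:8>3 C:8>5 D:10>8)
P1→{B,C,D} P2→{Q,S,T}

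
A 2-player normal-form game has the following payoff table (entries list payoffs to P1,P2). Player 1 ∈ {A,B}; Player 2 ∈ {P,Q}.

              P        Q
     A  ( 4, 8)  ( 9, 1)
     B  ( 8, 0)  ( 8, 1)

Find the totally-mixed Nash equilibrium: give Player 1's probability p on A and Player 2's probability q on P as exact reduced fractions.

P1 indiff ⇒ q·4+(1-q)·9 = q·8+(1-q)·8 ⇒ q(-4) = (1-q)(-1) ⇒ q = 1/5
P2 indiff ⇒ p·8+(1-p)·0 = p·1+(1-p)·1 ⇒ p(7) = (1-p)(1) ⇒ p = 1/8

p=1/8, q=1/5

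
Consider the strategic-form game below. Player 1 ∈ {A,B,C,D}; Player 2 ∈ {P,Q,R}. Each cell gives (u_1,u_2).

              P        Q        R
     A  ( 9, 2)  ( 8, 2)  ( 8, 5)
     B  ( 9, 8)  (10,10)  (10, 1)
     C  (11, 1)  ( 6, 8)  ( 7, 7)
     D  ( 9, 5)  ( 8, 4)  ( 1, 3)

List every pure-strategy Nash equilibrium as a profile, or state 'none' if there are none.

(A,P): not NE [P1→C gives 11>9; P2→R gives 5>2]
(A,Q): not NE [P1→B gives 10>8; P2→R gives 5>2]
(A,R): not NE [P1→B gives 10>8]
(B,P): not NE [P1→C gives 11>9; P2→Q gives 10>8]
(B,Q): NE
(B,R): not NE [P2→Q gives 10>1]
(C,P): not NE [P2→Q gives 8>1]
(C,Q): not NE [P1→B gives 10>6]
(C,R): not NE [P1→B gives 10>7; P2→Q gives 8>7]
(D,P): not NE [P1→C gives 11>9]
(D,Q): not NE [P1→B gives 10>8; P2→P gives 5>4]
(D,R): not NE [P1→B gives 10>1; P2→P gives 5>3]

NE set: (B,Q)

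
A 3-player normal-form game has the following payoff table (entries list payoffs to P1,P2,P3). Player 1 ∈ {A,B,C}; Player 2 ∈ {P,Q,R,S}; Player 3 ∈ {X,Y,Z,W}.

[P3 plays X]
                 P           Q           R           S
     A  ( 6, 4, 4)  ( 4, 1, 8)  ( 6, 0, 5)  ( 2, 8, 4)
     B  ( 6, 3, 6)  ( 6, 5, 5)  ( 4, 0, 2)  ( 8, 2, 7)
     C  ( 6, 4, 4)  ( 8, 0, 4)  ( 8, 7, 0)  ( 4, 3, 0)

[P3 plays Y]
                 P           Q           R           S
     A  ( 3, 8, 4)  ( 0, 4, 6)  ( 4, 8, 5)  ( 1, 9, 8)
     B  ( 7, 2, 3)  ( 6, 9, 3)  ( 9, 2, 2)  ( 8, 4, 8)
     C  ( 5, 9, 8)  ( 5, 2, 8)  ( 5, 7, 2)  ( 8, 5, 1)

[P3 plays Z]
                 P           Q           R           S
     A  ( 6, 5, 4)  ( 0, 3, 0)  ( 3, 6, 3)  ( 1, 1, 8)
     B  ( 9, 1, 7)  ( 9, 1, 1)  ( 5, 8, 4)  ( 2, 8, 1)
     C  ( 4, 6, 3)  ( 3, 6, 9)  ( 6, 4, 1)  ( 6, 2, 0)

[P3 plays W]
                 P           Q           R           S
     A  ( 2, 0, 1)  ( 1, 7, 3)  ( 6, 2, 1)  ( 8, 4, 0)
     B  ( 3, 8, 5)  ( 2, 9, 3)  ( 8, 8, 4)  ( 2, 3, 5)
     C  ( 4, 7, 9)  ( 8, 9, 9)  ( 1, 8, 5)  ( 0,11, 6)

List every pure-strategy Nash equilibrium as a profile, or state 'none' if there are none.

Equilibria: none

(A,P,X): not NE [P2→S gives 8>4]
(A,P,Y): not NE [P1→B gives 7>3; P2→S gives 9>8]
(A,P,Z): not NE [P1→B gives 9>6; P2→R gives 6>5]
(A,P,W): not NE [P1→C gives 4>2; P2→Q gives 7>0; P3→Z gives 4>1]
(A,Q,X): not NE [P1→C gives 8>4; P2→S gives 8>1]
(A,Q,Y): not NE [P1→B gives 6>0; P2→S gives 9>4; P3→X gives 8>6]
(A,Q,Z): not NE [P1→B gives 9>0; P2→R gives 6>3; P3→X gives 8>0]
(A,Q,W): not NE [P1→C gives 8>1; P3→X gives 8>3]
(A,R,X): not NE [P1→C gives 8>6; P2→S gives 8>0]
(A,R,Y): not NE [P1→B gives 9>4; P2→S gives 9>8]
(A,R,Z): not NE [P1→C gives 6>3; P3→Y gives 5>3]
(A,R,W): not NE [P1→B gives 8>6; P2→Q gives 7>2; P3→Y gives 5>1]
(A,S,X): not NE [P1→B gives 8>2; P3→Z gives 8>4]
(A,S,Y): not NE [P1→C gives 8>1]
(A,S,Z): not NE [P1→C gives 6>1; P2→R gives 6>1]
(A,S,W): not NE [P2→Q gives 7>4; P3→Z gives 8>0]
(B,P,X): not NE [P2→Q gives 5>3; P3→Z gives 7>6]
(B,P,Y): not NE [P2→Q gives 9>2; P3→Z gives 7>3]
(B,P,Z): not NE [P2→S gives 8>1]
(B,P,W): not NE [P1→C gives 4>3; P2→Q gives 9>8; P3→Z gives 7>5]
(B,Q,X): not NE [P1→C gives 8>6]
(B,Q,Y): not NE [P3→X gives 5>3]
(B,Q,Z): not NE [P2→S gives 8>1; P3→X gives 5>1]
(B,Q,W): not NE [P1→C gives 8>2; P3→X gives 5>3]
(B,R,X): not NE [P1→C gives 8>4; P2→Q gives 5>0; P3→W gives 4>2]
(B,R,Y): not NE [P2→Q gives 9>2; P3→W gives 4>2]
(B,R,Z): not NE [P1→C gives 6>5]
(B,R,W): not NE [P2→Q gives 9>8]
(B,S,X): not NE [P2→Q gives 5>2; P3→Y gives 8>7]
(B,S,Y): not NE [P2→Q gives 9>4]
(B,S,Z): not NE [P1→C gives 6>2; P3→Y gives 8>1]
(B,S,W): not NE [P1→A gives 8>2; P2→Q gives 9>3; P3→Y gives 8>5]
(C,P,X): not NE [P2→R gives 7>4; P3→W gives 9>4]
(C,P,Y): not NE [P1→B gives 7>5; P3→W gives 9>8]
(C,P,Z): not NE [P1→B gives 9>4; P3→W gives 9>3]
(C,P,W): not NE [P2→S gives 11>7]
(C,Q,X): not NE [P2→R gives 7>0; P3→W gives 9>4]
(C,Q,Y): not NE [P1→B gives 6>5; P2→P gives 9>2; P3→W gives 9>8]
(C,Q,Z): not NE [P1→B gives 9>3]
(C,Q,W): not NE [P2→S gives 11>9]
(C,R,X): not NE [P3→W gives 5>0]
(C,R,Y): not NE [P1→B gives 9>5; P2→P gives 9>7; P3→W gives 5>2]
(C,R,Z): not NE [P2→Q gives 6>4; P3→W gives 5>1]
(C,R,W): not NE [P1→B gives 8>1; P2→S gives 11>8]
(C,S,X): not NE [P1→B gives 8>4; P2→R gives 7>3; P3→W gives 6>0]
(C,S,Y): not NE [P2→P gives 9>5; P3→W gives 6>1]
(C,S,Z): not NE [P2→Q gives 6>2; P3→W gives 6>0]
(C,S,W): not NE [P1→A gives 8>0]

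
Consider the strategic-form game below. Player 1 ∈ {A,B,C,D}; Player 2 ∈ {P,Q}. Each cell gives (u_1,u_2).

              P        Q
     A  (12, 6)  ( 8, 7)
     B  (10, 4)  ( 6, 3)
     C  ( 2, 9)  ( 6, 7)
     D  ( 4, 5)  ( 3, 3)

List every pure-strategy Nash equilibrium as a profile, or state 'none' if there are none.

(A,P): not NE [P2→Q gives 7>6]
(A,Q): NE
(B,P): not NE [P1→A gives 12>10]
(B,Q): not NE [P1→A gives 8>6; P2→P gives 4>3]
(C,P): not NE [P1→A gives 12>2]
(C,Q): not NE [P1→A gives 8>6; P2→P gives 9>7]
(D,P): not NE [P1→A gives 12>4]
(D,Q): not NE [P1→A gives 8>3; P2→P gives 5>3]

Nash profiles: (A,Q)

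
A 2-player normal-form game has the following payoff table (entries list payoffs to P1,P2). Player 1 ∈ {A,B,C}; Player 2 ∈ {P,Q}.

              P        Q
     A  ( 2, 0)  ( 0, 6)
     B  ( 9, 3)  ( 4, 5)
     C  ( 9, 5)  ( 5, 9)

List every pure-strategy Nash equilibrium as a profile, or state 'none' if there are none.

(A,P): not NE [P1→C gives 9>2; P2→Q gives 6>0]
(A,Q): not NE [P1→C gives 5>0]
(B,P): not NE [P2→Q gives 5>3]
(B,Q): not NE [P1→C gives 5>4]
(C,P): not NE [P2→Q gives 9>5]
(C,Q): NE

PSNE = {(C,Q)}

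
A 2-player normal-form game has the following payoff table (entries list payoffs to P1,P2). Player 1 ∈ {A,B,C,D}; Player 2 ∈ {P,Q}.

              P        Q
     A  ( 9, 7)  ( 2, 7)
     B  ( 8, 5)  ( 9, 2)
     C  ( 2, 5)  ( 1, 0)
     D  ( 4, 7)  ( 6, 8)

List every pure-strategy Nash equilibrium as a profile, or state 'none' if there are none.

(A,P): NE
(A,Q): not NE [P1→B gives 9>2]
(B,P): not NE [P1→A gives 9>8]
(B,Q): not NE [P2→P gives 5>2]
(C,P): not NE [P1→A gives 9>2]
(C,Q): not NE [P1→B gives 9>1; P2→P gives 5>0]
(D,P): not NE [P1→A gives 9>4; P2→Q gives 8>7]
(D,Q): not NE [P1→B gives 9>6]

NE set: (A,P)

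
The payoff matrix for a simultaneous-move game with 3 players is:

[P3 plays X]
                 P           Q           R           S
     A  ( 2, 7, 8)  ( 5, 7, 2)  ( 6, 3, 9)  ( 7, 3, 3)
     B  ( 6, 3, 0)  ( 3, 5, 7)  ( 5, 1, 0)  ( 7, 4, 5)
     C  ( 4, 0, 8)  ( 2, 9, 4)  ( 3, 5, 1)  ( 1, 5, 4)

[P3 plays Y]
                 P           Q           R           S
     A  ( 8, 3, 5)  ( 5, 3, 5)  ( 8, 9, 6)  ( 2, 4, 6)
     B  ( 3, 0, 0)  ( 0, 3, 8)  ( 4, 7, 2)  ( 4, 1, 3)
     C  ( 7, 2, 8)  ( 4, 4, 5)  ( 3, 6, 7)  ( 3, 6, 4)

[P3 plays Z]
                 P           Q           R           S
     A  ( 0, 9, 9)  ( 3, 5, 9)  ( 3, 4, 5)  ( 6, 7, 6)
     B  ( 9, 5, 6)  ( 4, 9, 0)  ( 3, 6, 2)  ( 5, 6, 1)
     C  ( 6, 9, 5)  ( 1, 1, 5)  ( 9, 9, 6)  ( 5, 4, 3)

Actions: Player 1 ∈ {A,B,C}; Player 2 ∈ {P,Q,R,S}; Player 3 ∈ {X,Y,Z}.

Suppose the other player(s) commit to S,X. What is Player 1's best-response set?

P1 best: {A,B}

u_1(A vs S,X) = 7
u_1(B vs S,X) = 7
u_1(C vs S,X) = 1
max payoff 7 at {A,B}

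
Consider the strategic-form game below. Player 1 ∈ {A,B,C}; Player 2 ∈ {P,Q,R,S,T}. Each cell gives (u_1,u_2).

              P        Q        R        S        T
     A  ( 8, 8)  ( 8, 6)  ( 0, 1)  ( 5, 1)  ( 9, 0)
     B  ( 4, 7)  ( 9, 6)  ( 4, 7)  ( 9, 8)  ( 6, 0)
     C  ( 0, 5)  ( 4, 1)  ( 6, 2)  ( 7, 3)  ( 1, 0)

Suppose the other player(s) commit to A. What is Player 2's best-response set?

u_2(P vs A) = 8
u_2(Q vs A) = 6
u_2(R vs A) = 1
u_2(S vs A) = 1
u_2(T vs A) = 0
max payoff 8 at {P}

P2 best: {P}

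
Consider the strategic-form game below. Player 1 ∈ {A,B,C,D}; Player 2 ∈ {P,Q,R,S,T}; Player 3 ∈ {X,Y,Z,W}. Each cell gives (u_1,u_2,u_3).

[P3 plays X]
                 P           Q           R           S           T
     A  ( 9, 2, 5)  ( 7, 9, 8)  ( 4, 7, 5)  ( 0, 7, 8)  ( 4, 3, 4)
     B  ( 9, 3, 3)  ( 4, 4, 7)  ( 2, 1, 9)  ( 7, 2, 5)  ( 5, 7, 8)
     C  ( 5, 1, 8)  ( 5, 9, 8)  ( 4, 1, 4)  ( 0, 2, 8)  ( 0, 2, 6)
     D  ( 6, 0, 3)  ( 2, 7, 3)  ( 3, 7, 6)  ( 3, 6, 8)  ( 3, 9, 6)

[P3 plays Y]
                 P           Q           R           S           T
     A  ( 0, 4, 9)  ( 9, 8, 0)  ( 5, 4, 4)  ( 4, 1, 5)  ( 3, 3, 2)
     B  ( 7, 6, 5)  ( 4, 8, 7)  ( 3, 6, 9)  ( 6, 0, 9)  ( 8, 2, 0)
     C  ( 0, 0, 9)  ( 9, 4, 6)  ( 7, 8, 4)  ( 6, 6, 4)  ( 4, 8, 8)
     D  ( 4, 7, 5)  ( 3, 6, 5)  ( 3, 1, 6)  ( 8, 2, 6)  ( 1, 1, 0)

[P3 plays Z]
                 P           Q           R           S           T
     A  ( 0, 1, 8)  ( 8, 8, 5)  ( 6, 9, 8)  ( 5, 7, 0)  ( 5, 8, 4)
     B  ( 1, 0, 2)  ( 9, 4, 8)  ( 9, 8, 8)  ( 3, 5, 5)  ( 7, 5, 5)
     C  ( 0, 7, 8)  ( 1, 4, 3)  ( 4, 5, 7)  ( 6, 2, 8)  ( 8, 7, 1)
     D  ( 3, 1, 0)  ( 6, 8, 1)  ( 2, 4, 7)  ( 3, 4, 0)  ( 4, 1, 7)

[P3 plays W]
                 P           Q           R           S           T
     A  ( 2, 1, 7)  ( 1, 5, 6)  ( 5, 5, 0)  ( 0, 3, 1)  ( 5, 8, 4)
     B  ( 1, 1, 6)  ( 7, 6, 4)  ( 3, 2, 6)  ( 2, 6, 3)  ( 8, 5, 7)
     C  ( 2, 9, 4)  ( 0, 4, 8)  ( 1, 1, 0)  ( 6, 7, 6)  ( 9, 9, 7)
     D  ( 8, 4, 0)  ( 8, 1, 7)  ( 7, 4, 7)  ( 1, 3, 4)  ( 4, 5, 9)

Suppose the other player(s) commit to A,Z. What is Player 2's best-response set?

BR_2 = {R}

u_2(P vs A,Z) = 1
u_2(Q vs A,Z) = 8
u_2(R vs A,Z) = 9
u_2(S vs A,Z) = 7
u_2(T vs A,Z) = 8
max payoff 9 at {R}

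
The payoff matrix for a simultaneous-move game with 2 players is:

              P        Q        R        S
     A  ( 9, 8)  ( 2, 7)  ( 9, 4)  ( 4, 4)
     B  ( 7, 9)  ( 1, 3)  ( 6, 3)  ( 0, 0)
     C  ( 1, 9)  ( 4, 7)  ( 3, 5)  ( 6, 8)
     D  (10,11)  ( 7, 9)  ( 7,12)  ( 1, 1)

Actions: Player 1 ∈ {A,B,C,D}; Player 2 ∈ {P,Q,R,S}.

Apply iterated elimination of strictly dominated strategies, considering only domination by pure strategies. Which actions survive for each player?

IESDS → P1:{A,D} P2:{P,R}

P1 drop B (A beats it: P:9>7 Q:2>1 R:9>6 S:4>0)
P2 drop Q (P beats it: A:8>7 C:9>7 D:11>9)
P2 drop S (P beats it: A:8>4 C:9>8 D:11>1)
P1 drop C (A beats it: P:9>1 R:9>3)
P1→{A,D} P2→{P,R}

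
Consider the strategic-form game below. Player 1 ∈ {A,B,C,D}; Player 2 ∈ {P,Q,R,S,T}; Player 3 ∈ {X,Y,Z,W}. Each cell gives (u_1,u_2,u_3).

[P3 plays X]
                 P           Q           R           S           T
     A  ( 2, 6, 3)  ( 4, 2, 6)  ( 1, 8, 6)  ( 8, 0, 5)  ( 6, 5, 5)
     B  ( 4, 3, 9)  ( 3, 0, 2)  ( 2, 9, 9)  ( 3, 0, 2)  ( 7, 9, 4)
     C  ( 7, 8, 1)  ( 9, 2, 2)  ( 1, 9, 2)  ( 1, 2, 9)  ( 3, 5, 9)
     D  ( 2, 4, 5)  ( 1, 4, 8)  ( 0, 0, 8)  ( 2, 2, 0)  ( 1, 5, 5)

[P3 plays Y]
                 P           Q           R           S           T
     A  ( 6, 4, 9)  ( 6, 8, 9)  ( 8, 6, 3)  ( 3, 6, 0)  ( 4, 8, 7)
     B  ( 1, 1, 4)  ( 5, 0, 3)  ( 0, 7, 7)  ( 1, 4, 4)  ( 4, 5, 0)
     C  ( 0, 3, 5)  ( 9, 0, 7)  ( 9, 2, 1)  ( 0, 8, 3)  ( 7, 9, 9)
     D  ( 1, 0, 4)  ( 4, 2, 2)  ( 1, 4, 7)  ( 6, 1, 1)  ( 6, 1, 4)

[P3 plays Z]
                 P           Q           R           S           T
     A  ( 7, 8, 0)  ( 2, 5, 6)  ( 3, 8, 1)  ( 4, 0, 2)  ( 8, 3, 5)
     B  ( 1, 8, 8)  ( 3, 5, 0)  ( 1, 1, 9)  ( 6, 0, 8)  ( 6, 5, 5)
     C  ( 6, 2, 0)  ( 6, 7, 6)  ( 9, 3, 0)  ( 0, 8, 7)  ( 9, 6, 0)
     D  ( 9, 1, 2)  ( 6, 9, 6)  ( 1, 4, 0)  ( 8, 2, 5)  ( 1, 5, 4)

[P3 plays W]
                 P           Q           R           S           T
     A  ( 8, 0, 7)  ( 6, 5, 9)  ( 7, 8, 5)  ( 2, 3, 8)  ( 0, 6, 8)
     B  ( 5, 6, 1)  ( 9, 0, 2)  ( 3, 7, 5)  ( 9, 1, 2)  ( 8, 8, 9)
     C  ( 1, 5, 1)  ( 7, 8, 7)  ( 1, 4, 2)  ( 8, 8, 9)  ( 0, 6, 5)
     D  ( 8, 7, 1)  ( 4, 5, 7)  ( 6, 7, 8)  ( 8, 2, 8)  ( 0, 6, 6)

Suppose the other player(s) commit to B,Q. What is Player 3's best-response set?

u_3(X vs B,Q) = 2
u_3(Y vs B,Q) = 3
u_3(Z vs B,Q) = 0
u_3(W vs B,Q) = 2
max payoff 3 at {Y}

BR_3 = {Y}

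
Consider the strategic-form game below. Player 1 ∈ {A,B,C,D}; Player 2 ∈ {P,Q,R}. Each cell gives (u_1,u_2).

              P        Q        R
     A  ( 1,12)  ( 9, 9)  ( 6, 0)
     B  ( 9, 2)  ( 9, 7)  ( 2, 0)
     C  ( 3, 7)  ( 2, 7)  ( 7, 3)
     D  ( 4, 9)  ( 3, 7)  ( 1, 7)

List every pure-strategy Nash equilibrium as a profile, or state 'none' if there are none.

NE set: (B,Q)

(A,P): not NE [P1→B gives 9>1]
(A,Q): not NE [P2→P gives 12>9]
(A,R): not NE [P1→C gives 7>6; P2→P gives 12>0]
(B,P): not NE [P2→Q gives 7>2]
(B,Q): NE
(B,R): not NE [P1→C gives 7>2; P2→Q gives 7>0]
(C,P): not NE [P1→B gives 9>3]
(C,Q): not NE [P1→B gives 9>2]
(C,R): not NE [P2→Q gives 7>3]
(D,P): not NE [P1→B gives 9>4]
(D,Q): not NE [P1→B gives 9>3; P2→P gives 9>7]
(D,R): not NE [P1→C gives 7>1; P2→P gives 9>7]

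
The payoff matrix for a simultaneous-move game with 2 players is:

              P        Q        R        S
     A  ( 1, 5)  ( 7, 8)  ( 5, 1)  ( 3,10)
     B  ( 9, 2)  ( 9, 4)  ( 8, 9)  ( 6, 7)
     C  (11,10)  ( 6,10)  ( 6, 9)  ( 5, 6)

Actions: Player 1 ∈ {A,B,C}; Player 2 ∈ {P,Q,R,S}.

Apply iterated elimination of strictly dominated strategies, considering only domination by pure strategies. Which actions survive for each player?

P1 drop A (B beats it: P:9>1 Q:9>7 R:8>5 S:6>3)
P2 drop S (R beats it: B:9>7 C:9>6)
P1→{B,C} P2→{P,Q,R}

Remaining: P1:{B,C} P2:{P,Q,R}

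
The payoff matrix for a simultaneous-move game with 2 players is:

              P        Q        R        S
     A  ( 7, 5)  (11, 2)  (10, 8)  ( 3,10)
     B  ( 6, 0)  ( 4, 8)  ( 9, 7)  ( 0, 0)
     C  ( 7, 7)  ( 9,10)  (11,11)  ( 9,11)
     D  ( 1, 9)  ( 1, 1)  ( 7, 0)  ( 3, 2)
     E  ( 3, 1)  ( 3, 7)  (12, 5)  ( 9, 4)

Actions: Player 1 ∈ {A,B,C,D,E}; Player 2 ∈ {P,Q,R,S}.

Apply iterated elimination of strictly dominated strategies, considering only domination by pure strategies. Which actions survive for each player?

Remaining: P1:{A,C,E} P2:{Q,R,S}

P1 drop B (A beats it: P:7>6 Q:11>4 R:10>9 S:3>0)
P1 drop D (C beats it: P:7>1 Q:9>1 R:11>7 S:9>3)
P2 drop P (R beats it: A:8>5 C:11>7 E:5>1)
P1→{A,C,E} P2→{Q,R,S}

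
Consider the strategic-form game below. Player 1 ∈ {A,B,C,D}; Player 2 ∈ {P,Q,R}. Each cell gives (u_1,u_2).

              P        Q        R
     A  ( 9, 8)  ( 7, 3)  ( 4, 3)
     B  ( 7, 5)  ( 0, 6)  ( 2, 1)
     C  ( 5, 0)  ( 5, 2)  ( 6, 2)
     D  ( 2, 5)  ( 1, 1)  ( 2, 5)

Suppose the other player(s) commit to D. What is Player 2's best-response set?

u_2(P vs D) = 5
u_2(Q vs D) = 1
u_2(R vs D) = 5
max payoff 5 at {P,R}

BR_2 = {P,R}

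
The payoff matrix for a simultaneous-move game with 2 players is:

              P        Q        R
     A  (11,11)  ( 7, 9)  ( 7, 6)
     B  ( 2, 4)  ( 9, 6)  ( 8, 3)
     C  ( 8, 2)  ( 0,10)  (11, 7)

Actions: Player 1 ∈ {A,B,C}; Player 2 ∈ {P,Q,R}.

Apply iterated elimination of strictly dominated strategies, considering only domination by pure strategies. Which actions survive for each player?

Remaining: P1:{A,B} P2:{P,Q}

P2 drop R (Q beats it: A:9>6 B:6>3 C:10>7)
P1 drop C (A beats it: P:11>8 Q:7>0)
P1→{A,B} P2→{P,Q}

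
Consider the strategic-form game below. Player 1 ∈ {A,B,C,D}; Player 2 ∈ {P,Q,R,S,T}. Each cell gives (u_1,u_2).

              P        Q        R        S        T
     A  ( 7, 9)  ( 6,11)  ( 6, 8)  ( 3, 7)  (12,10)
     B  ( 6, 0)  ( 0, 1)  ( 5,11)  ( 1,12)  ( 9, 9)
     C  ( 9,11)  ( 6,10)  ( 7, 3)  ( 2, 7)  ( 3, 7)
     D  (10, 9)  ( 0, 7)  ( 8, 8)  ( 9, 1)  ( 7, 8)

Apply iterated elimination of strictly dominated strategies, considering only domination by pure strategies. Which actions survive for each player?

P1 drop B (A beats it: P:7>6 Q:6>0 R:6>5 S:3>1 T:12>9)
P2 drop R (P beats it: A:9>8 C:11>3 D:9>8)
P2 drop S (P beats it: A:9>7 C:11>7 D:9>1)
P1→{A,C,D} P2→{P,Q,T}

Survivors P1:{A,C,D} P2:{P,Q,T}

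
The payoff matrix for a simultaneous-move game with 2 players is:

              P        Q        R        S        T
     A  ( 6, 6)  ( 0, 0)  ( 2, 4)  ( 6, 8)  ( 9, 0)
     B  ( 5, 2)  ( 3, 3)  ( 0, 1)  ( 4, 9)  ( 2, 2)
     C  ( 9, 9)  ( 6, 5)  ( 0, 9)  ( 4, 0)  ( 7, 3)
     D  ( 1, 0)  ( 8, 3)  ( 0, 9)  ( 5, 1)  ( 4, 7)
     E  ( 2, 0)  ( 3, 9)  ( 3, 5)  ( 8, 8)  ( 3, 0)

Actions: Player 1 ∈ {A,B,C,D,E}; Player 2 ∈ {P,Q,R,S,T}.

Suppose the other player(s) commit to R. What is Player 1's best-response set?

u_1(A vs R) = 2
u_1(B vs R) = 0
u_1(C vs R) = 0
u_1(D vs R) = 0
u_1(E vs R) = 3
max payoff 3 at {E}

P1 best: {E}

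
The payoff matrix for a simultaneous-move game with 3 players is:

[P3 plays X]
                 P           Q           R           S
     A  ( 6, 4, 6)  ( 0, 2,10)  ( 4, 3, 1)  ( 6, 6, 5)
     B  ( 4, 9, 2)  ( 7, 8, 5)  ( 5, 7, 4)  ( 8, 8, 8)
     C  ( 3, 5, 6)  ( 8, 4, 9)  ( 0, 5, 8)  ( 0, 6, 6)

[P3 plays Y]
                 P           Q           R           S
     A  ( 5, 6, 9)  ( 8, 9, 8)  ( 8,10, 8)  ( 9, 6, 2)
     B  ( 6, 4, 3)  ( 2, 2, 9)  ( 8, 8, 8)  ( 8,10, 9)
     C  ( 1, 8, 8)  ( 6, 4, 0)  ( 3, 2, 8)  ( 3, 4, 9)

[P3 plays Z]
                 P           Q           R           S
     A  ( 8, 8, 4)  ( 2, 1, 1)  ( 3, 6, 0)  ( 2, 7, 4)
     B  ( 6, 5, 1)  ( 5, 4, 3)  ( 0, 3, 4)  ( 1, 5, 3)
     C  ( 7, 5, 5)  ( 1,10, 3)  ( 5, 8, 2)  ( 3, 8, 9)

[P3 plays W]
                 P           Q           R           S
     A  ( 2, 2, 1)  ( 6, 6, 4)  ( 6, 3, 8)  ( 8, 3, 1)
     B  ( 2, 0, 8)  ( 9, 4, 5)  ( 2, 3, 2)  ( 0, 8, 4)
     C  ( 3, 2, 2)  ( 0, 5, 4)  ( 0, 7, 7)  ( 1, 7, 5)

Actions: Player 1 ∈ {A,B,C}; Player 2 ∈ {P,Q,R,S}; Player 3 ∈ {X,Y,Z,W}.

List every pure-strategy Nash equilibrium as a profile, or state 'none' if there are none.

NE set: (A,R,Y)

(A,P,X): not NE [P2→S gives 6>4; P3→Y gives 9>6]
(A,P,Y): not NE [P1→B gives 6>5; P2→R gives 10>6]
(A,P,Z): not NE [P3→Y gives 9>4]
(A,P,W): not NE [P1→C gives 3>2; P2→Q gives 6>2; P3→Y gives 9>1]
(A,Q,X): not NE [P1→C gives 8>0; P2→S gives 6>2]
(A,Q,Y): not NE [P2→R gives 10>9; P3→X gives 10>8]
(A,Q,Z): not NE [P1→B gives 5>2; P2→P gives 8>1; P3→X gives 10>1]
(A,Q,W): not NE [P1→B gives 9>6; P3→X gives 10>4]
(A,R,X): not NE [P1→B gives 5>4; P2→S gives 6>3; P3→W gives 8>1]
(A,R,Y): NE
(A,R,Z): not NE [P1→C gives 5>3; P2→P gives 8>6; P3→W gives 8>0]
(A,R,W): not NE [P2→Q gives 6>3]
(A,S,X): not NE [P1→B gives 8>6]
(A,S,Y): not NE [P2→R gives 10>6; P3→X gives 5>2]
(A,S,Z): not NE [P1→C gives 3>2; P2→P gives 8>7; P3→X gives 5>4]
(A,S,W): not NE [P2→Q gives 6>3; P3→X gives 5>1]
(B,P,X): not NE [P1→A gives 6>4; P3→W gives 8>2]
(B,P,Y): not NE [P2→S gives 10>4; P3→W gives 8>3]
(B,P,Z): not NE [P1→A gives 8>6; P3→W gives 8>1]
(B,P,W): not NE [P1→C gives 3>2; P2→S gives 8>0]
(B,Q,X): not NE [P1→C gives 8>7; P2→P gives 9>8; P3→Y gives 9>5]
(B,Q,Y): not NE [P1→A gives 8>2; P2→S gives 10>2]
(B,Q,Z): not NE [P2→S gives 5>4; P3→Y gives 9>3]
(B,Q,W): not NE [P2→S gives 8>4; P3→Y gives 9>5]
(B,R,X): not NE [P2→P gives 9>7; P3→Y gives 8>4]
(B,R,Y): not NE [P2→S gives 10>8]
(B,R,Z): not NE [P1→C gives 5>0; P2→S gives 5>3; P3→Y gives 8>4]
(B,R,W): not NE [P1→A gives 6>2; P2→S gives 8>3; P3→Y gives 8>2]
(B,S,X): not NE [P2→P gives 9>8; P3→Y gives 9>8]
(B,S,Y): not NE [P1→A gives 9>8]
(B,S,Z): not NE [P1→C gives 3>1; P3→Y gives 9>3]
(B,S,W): not NE [P1→A gives 8>0; P3→Y gives 9>4]
(C,P,X): not NE [P1→A gives 6>3; P2→S gives 6>5; P3→Y gives 8>6]
(C,P,Y): not NE [P1→B gives 6>1]
(C,P,Z): not NE [P1→A gives 8>7; P2→Q gives 10>5; P3→Y gives 8>5]
(C,P,W): not NE [P2→S gives 7>2; P3→Y gives 8>2]
(C,Q,X): not NE [P2→S gives 6>4]
(C,Q,Y): not NE [P1→A gives 8>6; P2→P gives 8>4; P3→X gives 9>0]
(C,Q,Z): not NE [P1→B gives 5>1; P3→X gives 9>3]
(C,Q,W): not NE [P1→B gives 9>0; P2→S gives 7>5; P3→X gives 9>4]
(C,R,X): not NE [P1→B gives 5>0; P2→S gives 6>5]
(C,R,Y): not NE [P1→B gives 8>3; P2→P gives 8>2]
(C,R,Z): not NE [P2→Q gives 10>8; P3→Y gives 8>2]
(C,R,W): not NE [P1→A gives 6>0; P3→Y gives 8>7]
(C,S,X): not NE [P1→B gives 8>0; P3→Z gives 9>6]
(C,S,Y): not NE [P1→A gives 9>3; P2→P gives 8>4]
(C,S,Z): not NE [P2→Q gives 10>8]
(C,S,W): not NE [P1→A gives 8>1; P3→Z gives 9>5]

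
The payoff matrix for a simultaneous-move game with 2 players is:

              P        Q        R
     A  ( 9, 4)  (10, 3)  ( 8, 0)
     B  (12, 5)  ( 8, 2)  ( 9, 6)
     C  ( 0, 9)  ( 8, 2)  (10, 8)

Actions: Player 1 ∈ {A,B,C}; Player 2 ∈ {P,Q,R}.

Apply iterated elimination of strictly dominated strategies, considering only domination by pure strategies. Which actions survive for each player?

Remaining: P1:{B,C} P2:{P,R}

P2 drop Q (P beats it: A:4>3 B:5>2 C:9>2)
P1 drop A (B beats it: P:12>9 R:9>8)
P1→{B,C} P2→{P,R}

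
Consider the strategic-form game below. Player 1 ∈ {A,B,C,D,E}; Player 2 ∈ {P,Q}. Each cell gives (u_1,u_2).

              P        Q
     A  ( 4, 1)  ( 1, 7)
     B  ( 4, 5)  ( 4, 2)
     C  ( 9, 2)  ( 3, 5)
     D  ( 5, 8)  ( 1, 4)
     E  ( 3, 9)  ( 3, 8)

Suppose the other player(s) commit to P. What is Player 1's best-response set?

u_1(A vs P) = 4
u_1(B vs P) = 4
u_1(C vs P) = 9
u_1(D vs P) = 5
u_1(E vs P) = 3
max payoff 9 at {C}

BR_1 = {C}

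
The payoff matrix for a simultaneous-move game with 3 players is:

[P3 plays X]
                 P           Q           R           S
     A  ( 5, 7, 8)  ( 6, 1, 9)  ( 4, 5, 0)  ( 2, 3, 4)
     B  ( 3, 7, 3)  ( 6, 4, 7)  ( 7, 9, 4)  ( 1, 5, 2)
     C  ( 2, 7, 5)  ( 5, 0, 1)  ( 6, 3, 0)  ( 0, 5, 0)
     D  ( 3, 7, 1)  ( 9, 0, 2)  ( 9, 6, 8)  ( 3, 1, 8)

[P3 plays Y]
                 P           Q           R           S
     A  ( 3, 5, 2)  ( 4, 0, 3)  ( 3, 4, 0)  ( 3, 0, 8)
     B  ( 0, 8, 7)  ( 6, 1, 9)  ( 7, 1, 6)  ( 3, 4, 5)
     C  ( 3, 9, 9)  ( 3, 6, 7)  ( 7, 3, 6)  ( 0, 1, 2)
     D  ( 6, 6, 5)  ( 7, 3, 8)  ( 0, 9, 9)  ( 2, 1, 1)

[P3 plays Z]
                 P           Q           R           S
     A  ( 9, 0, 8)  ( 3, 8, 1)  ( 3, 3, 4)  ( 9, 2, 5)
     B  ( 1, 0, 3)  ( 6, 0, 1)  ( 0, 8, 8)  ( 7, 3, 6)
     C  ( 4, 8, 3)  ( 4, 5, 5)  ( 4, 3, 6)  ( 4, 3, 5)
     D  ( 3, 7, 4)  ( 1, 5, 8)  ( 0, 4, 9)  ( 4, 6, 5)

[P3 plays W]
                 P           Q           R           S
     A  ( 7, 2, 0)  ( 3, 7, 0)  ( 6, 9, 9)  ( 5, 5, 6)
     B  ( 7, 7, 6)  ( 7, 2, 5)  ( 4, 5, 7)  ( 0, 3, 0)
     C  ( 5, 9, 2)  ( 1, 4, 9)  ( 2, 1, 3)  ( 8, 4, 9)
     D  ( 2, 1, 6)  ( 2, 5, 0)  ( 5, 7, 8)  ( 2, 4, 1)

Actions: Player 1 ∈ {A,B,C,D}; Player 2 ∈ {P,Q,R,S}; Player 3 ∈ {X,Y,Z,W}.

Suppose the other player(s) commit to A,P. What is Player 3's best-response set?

P3 best: {X,Z}

u_3(X vs A,P) = 8
u_3(Y vs A,P) = 2
u_3(Z vs A,P) = 8
u_3(W vs A,P) = 0
max payoff 8 at {X,Z}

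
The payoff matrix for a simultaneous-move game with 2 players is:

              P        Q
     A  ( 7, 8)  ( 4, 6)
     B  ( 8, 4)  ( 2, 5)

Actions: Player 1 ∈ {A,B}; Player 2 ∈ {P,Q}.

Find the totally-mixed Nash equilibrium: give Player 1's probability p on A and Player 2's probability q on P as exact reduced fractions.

p=1/3, q=2/3

P1 indiff ⇒ q·7+(1-q)·4 = q·8+(1-q)·2 ⇒ q(-1) = (1-q)(-2) ⇒ q = 2/3
P2 indiff ⇒ p·8+(1-p)·4 = p·6+(1-p)·5 ⇒ p(2) = (1-p)(1) ⇒ p = 1/3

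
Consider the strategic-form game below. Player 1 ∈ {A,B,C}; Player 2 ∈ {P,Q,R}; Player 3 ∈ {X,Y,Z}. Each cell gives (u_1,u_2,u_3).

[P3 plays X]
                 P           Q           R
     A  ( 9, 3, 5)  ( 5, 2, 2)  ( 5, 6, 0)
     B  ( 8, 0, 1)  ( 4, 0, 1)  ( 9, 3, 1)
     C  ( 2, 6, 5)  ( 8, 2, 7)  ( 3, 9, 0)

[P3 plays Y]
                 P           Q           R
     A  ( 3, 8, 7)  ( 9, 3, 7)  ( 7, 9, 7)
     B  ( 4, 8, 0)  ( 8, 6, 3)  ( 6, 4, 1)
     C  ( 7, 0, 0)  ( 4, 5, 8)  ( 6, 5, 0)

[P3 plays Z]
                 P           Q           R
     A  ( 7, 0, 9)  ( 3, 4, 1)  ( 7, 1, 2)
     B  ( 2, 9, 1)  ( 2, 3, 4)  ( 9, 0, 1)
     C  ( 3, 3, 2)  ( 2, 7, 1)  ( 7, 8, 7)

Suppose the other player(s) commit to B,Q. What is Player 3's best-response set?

u_3(X vs B,Q) = 1
u_3(Y vs B,Q) = 3
u_3(Z vs B,Q) = 4
max payoff 4 at {Z}

P3 best: {Z}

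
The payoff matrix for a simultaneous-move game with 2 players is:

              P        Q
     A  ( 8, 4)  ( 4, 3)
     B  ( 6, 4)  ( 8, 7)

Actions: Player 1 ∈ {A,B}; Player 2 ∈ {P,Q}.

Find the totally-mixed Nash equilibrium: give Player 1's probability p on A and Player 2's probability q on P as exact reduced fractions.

p=3/4, q=2/3

P1 indiff ⇒ q·8+(1-q)·4 = q·6+(1-q)·8 ⇒ q(2) = (1-q)(4) ⇒ q = 2/3
P2 indiff ⇒ p·4+(1-p)·4 = p·3+(1-p)·7 ⇒ p(1) = (1-p)(3) ⇒ p = 3/4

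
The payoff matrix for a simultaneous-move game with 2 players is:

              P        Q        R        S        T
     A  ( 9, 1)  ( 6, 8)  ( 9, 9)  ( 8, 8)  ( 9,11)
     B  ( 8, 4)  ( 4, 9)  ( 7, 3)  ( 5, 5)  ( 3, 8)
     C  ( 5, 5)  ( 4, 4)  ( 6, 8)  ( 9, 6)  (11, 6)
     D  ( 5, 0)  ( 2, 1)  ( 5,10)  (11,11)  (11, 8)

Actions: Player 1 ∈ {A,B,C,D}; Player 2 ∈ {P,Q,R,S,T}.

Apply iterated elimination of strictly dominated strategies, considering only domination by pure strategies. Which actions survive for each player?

P1 drop B (A beats it: P:9>8 Q:6>4 R:9>7 S:8>5 T:9>3)
P2 drop P (R beats it: A:9>1 C:8>5 D:10>0)
P2 drop Q (R beats it: A:9>8 C:8>4 D:10>1)
P1→{A,C,D} P2→{R,S,T}

Survivors P1:{A,C,D} P2:{R,S,T}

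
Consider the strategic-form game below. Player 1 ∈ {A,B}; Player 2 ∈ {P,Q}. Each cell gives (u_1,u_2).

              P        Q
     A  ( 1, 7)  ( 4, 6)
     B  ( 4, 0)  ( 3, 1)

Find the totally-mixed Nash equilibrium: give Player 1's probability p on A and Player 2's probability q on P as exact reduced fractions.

(p,q) = (1/2, 1/4)

P1 indiff ⇒ q·1+(1-q)·4 = q·4+(1-q)·3 ⇒ q(-3) = (1-q)(-1) ⇒ q = 1/4
P2 indiff ⇒ p·7+(1-p)·0 = p·6+(1-p)·1 ⇒ p(1) = (1-p)(1) ⇒ p = 1/2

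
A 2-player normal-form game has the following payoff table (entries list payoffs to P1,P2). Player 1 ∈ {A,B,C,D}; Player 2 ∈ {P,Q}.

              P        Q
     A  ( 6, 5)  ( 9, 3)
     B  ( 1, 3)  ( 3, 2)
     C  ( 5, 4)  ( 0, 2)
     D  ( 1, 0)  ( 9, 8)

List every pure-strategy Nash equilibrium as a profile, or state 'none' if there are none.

(A,P): NE
(A,Q): not NE [P2→P gives 5>3]
(B,P): not NE [P1→A gives 6>1]
(B,Q): not NE [P1→D gives 9>3; P2→P gives 3>2]
(C,P): not NE [P1→A gives 6>5]
(C,Q): not NE [P1→D gives 9>0; P2→P gives 4>2]
(D,P): not NE [P1→A gives 6>1; P2→Q gives 8>0]
(D,Q): NE

Nash profiles: (A,P), (D,Q)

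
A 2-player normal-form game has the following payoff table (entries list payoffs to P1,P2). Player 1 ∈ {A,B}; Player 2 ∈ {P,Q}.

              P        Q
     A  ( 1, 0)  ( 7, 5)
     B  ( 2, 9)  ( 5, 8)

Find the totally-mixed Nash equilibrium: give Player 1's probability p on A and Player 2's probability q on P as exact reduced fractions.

P1 indiff ⇒ q·1+(1-q)·7 = q·2+(1-q)·5 ⇒ q(-1) = (1-q)(-2) ⇒ q = 2/3
P2 indiff ⇒ p·0+(1-p)·9 = p·5+(1-p)·8 ⇒ p(-5) = (1-p)(-1) ⇒ p = 1/6

(p,q) = (1/6, 2/3)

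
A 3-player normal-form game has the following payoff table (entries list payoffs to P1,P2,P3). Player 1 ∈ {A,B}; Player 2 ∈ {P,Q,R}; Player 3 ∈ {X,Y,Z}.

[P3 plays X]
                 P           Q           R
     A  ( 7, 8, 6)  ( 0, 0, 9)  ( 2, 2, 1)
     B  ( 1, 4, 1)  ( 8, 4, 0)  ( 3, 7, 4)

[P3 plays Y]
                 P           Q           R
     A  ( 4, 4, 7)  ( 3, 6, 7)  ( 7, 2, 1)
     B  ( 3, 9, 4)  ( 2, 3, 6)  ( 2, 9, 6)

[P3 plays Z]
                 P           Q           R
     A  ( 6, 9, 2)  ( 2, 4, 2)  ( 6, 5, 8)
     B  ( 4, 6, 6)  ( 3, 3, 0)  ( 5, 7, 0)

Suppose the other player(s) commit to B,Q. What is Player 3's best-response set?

u_3(X vs B,Q) = 0
u_3(Y vs B,Q) = 6
u_3(Z vs B,Q) = 0
max payoff 6 at {Y}

BR_3 = {Y}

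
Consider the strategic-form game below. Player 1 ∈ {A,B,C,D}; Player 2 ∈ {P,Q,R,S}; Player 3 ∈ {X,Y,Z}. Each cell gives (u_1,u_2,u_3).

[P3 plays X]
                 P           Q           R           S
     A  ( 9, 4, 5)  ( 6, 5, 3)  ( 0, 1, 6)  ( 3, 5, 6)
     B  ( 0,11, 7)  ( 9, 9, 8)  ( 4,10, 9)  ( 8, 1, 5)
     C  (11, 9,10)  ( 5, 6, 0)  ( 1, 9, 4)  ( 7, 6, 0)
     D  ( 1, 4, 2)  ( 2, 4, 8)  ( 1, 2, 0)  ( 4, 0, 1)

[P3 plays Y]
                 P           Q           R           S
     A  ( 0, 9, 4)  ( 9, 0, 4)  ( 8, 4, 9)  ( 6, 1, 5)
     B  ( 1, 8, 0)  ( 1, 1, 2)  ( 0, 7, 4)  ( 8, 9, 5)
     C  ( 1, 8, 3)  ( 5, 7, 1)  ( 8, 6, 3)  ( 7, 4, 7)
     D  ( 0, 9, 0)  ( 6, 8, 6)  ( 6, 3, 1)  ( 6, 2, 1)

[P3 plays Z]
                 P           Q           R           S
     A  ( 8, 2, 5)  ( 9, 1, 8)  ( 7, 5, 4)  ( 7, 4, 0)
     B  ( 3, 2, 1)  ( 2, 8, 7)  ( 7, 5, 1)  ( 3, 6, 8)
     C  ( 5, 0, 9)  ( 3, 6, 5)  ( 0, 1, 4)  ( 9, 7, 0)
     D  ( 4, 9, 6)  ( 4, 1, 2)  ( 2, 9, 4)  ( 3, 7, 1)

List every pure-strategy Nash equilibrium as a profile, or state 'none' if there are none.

NE set: (C,P,X)

(A,P,X): not NE [P1→C gives 11>9; P2→S gives 5>4]
(A,P,Y): not NE [P1→C gives 1>0; P3→Z gives 5>4]
(A,P,Z): not NE [P2→R gives 5>2]
(A,Q,X): not NE [P1→B gives 9>6; P3→Z gives 8>3]
(A,Q,Y): not NE [P2→P gives 9>0; P3→Z gives 8>4]
(A,Q,Z): not NE [P2→R gives 5>1]
(A,R,X): not NE [P1→B gives 4>0; P2→S gives 5>1; P3→Y gives 9>6]
(A,R,Y): not NE [P2→P gives 9>4]
(A,R,Z): not NE [P3→Y gives 9>4]
(A,S,X): not NE [P1→B gives 8>3]
(A,S,Y): not NE [P1→B gives 8>6; P2→P gives 9>1; P3→X gives 6>5]
(A,S,Z): not NE [P1→C gives 9>7; P2→R gives 5>4; P3→X gives 6>0]
(B,P,X): not NE [P1→C gives 11>0]
(B,P,Y): not NE [P2→S gives 9>8; P3→X gives 7>0]
(B,P,Z): not NE [P1→A gives 8>3; P2→Q gives 8>2; P3→X gives 7>1]
(B,Q,X): not NE [P2→P gives 11>9]
(B,Q,Y): not NE [P1→A gives 9>1; P2→S gives 9>1; P3→X gives 8>2]
(B,Q,Z): not NE [P1→A gives 9>2; P3→X gives 8>7]
(B,R,X): not NE [P2→P gives 11>10]
(B,R,Y): not NE [P1→C gives 8>0; P2→S gives 9>7; P3→X gives 9>4]
(B,R,Z): not NE [P2→Q gives 8>5; P3→X gives 9>1]
(B,S,X): not NE [P2→P gives 11>1; P3→Z gives 8>5]
(B,S,Y): not NE [P3→Z gives 8>5]
(B,S,Z): not NE [P1→C gives 9>3; P2→Q gives 8>6]
(C,P,X): NE
(C,P,Y): not NE [P3→X gives 10>3]
(C,P,Z): not NE [P1→A gives 8>5; P2→S gives 7>0; P3→X gives 10>9]
(C,Q,X): not NE [P1→B gives 9>5; P2→R gives 9>6; P3→Z gives 5>0]
(C,Q,Y): not NE [P1→A gives 9>5; P2→P gives 8>7; P3→Z gives 5>1]
(C,Q,Z): not NE [P1→A gives 9>3; P2→S gives 7>6]
(C,R,X): not NE [P1→B gives 4>1]
(C,R,Y): not NE [P2→P gives 8>6; P3→Z gives 4>3]
(C,R,Z): not NE [P1→B gives 7>0; P2→S gives 7>1]
(C,S,X): not NE [P1→B gives 8>7; P2→R gives 9>6; P3→Y gives 7>0]
(C,S,Y): not NE [P1→B gives 8>7; P2→P gives 8>4]
(C,S,Z): not NE [P3→Y gives 7>0]
(D,P,X): not NE [P1→C gives 11>1; P3→Z gives 6>2]
(D,P,Y): not NE [P1→C gives 1>0; P3→Z gives 6>0]
(D,P,Z): not NE [P1→A gives 8>4]
(D,Q,X): not NE [P1→B gives 9>2]
(D,Q,Y): not NE [P1→A gives 9>6; P2→P gives 9>8; P3→X gives 8>6]
(D,Q,Z): not NE [P1→A gives 9>4; P2→R gives 9>1; P3→X gives 8>2]
(D,R,X): not NE [P1→B gives 4>1; P2→Q gives 4>2; P3→Z gives 4>0]
(D,R,Y): not NE [P1→C gives 8>6; P2→P gives 9>3; P3→Z gives 4>1]
(D,R,Z): not NE [P1→B gives 7>2]
(D,S,X): not NE [P1→B gives 8>4; P2→Q gives 4>0]
(D,S,Y): not NE [P1→B gives 8>6; P2→P gives 9>2]
(D,S,Z): not NE [P1→C gives 9>3; P2→R gives 9>7]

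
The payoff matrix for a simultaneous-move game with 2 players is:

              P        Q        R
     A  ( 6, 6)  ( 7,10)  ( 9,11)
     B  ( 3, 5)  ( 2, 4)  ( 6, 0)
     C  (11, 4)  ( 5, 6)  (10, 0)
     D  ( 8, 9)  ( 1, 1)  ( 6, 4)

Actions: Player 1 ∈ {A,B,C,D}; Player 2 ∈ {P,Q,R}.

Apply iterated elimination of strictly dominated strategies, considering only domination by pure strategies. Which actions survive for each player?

IESDS → P1:{A,C} P2:{Q,R}

P1 drop B (A beats it: P:6>3 Q:7>2 R:9>6)
P1 drop D (C beats it: P:11>8 Q:5>1 R:10>6)
P2 drop P (Q beats it: A:10>6 C:6>4)
P1→{A,C} P2→{Q,R}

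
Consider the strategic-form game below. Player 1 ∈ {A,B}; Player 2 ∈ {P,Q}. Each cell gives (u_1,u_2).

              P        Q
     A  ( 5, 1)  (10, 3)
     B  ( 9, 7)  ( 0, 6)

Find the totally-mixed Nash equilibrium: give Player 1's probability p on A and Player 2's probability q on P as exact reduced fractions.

P1 indiff ⇒ q·5+(1-q)·10 = q·9+(1-q)·0 ⇒ q(-4) = (1-q)(-10) ⇒ q = 5/7
P2 indiff ⇒ p·1+(1-p)·7 = p·3+(1-p)·6 ⇒ p(-2) = (1-p)(-1) ⇒ p = 1/3

(p,q) = (1/3, 5/7)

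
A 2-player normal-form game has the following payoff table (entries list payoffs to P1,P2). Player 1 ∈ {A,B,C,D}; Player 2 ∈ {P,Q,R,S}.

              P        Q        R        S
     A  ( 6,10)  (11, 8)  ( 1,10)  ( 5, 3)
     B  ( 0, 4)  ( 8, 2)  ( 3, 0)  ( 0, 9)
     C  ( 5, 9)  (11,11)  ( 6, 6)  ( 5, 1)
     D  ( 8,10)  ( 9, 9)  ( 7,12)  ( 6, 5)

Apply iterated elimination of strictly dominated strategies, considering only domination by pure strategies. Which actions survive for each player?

P1 drop B (C beats it: P:5>0 Q:11>8 R:6>3 S:5>0)
P2 drop S (P beats it: A:10>3 C:9>1 D:10>5)
P1→{A,C,D} P2→{P,Q,R}

Remaining: P1:{A,C,D} P2:{P,Q,R}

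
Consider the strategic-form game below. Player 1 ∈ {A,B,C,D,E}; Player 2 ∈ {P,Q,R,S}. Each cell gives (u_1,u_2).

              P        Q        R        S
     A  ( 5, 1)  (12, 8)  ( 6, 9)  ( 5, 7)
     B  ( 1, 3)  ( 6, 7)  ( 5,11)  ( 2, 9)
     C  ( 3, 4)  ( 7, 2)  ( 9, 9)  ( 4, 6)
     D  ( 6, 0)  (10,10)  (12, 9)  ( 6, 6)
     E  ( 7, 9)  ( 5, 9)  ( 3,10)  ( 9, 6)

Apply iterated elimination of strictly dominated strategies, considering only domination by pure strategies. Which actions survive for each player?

IESDS → P1:{A,D} P2:{Q,R}

P1 drop B (A beats it: P:5>1 Q:12>6 R:6>5 S:5>2)
P1 drop C (D beats it: P:6>3 Q:10>7 R:12>9 S:6>4)
P2 drop P (R beats it: A:9>1 D:9>0 E:10>9)
P2 drop S (Q beats it: A:8>7 D:10>6 E:9>6)
P1 drop E (A beats it: Q:12>5 R:6>3)
P1→{A,D} P2→{Q,R}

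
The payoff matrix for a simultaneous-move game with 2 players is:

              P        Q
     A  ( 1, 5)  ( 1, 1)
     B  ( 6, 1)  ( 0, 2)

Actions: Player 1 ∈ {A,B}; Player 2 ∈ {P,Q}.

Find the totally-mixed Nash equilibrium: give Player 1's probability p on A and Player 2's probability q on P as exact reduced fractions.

P1 mixes 1/5 on A; P2 mixes 1/6 on P

P1 indiff ⇒ q·1+(1-q)·1 = q·6+(1-q)·0 ⇒ q(-5) = (1-q)(-1) ⇒ q = 1/6
P2 indiff ⇒ p·5+(1-p)·1 = p·1+(1-p)·2 ⇒ p(4) = (1-p)(1) ⇒ p = 1/5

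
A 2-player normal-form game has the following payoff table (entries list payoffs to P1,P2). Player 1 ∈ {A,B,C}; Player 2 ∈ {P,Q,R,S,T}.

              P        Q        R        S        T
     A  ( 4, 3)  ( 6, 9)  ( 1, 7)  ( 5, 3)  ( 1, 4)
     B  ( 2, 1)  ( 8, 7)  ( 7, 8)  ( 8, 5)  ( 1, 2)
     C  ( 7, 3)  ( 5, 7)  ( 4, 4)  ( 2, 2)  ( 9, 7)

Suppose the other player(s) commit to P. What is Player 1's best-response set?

argmax u_1 = {C}

u_1(A vs P) = 4
u_1(B vs P) = 2
u_1(C vs P) = 7
max payoff 7 at {C}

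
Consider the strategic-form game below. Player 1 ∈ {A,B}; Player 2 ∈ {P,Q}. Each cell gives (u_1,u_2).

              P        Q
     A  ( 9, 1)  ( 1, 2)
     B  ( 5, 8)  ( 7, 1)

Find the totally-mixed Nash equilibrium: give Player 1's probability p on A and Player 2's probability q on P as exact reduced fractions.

P1 mixes 7/8 on A; P2 mixes 3/5 on P

P1 indiff ⇒ q·9+(1-q)·1 = q·5+(1-q)·7 ⇒ q(4) = (1-q)(6) ⇒ q = 3/5
P2 indiff ⇒ p·1+(1-p)·8 = p·2+(1-p)·1 ⇒ p(-1) = (1-p)(-7) ⇒ p = 7/8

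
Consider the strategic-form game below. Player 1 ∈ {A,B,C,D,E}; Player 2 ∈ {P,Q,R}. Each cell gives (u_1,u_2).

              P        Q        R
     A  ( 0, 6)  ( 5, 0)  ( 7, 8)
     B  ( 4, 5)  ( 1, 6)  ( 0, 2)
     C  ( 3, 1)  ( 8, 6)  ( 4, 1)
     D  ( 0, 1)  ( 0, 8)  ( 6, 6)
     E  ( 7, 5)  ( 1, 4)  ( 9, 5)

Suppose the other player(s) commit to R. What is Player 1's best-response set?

argmax u_1 = {E}

u_1(A vs R) = 7
u_1(B vs R) = 0
u_1(C vs R) = 4
u_1(D vs R) = 6
u_1(E vs R) = 9
max payoff 9 at {E}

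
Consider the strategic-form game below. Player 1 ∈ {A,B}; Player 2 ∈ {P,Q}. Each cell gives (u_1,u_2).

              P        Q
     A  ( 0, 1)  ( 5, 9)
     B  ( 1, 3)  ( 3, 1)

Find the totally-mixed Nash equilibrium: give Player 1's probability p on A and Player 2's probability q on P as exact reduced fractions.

P1 indiff ⇒ q·0+(1-q)·5 = q·1+(1-q)·3 ⇒ q(-1) = (1-q)(-2) ⇒ q = 2/3
P2 indiff ⇒ p·1+(1-p)·3 = p·9+(1-p)·1 ⇒ p(-8) = (1-p)(-2) ⇒ p = 1/5

(p,q) = (1/5, 2/3)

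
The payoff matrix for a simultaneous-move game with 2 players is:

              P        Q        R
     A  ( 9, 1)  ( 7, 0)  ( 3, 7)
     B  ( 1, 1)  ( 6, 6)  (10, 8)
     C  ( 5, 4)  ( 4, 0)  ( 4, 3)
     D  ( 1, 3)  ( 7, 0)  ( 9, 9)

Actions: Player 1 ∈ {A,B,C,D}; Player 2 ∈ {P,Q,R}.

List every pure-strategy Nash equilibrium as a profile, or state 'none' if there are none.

PSNE = {(B,R)}

(A,P): not NE [P2→R gives 7>1]
(A,Q): not NE [P2→R gives 7>0]
(A,R): not NE [P1→B gives 10>3]
(B,P): not NE [P1→A gives 9>1; P2→R gives 8>1]
(B,Q): not NE [P1→D gives 7>6; P2→R gives 8>6]
(B,R): NE
(C,P): not NE [P1→A gives 9>5]
(C,Q): not NE [P1→D gives 7>4; P2→P gives 4>0]
(C,R): not NE [P1→B gives 10>4; P2→P gives 4>3]
(D,P): not NE [P1→A gives 9>1; P2→R gives 9>3]
(D,Q): not NE [P2→R gives 9>0]
(D,R): not NE [P1→B gives 10>9]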